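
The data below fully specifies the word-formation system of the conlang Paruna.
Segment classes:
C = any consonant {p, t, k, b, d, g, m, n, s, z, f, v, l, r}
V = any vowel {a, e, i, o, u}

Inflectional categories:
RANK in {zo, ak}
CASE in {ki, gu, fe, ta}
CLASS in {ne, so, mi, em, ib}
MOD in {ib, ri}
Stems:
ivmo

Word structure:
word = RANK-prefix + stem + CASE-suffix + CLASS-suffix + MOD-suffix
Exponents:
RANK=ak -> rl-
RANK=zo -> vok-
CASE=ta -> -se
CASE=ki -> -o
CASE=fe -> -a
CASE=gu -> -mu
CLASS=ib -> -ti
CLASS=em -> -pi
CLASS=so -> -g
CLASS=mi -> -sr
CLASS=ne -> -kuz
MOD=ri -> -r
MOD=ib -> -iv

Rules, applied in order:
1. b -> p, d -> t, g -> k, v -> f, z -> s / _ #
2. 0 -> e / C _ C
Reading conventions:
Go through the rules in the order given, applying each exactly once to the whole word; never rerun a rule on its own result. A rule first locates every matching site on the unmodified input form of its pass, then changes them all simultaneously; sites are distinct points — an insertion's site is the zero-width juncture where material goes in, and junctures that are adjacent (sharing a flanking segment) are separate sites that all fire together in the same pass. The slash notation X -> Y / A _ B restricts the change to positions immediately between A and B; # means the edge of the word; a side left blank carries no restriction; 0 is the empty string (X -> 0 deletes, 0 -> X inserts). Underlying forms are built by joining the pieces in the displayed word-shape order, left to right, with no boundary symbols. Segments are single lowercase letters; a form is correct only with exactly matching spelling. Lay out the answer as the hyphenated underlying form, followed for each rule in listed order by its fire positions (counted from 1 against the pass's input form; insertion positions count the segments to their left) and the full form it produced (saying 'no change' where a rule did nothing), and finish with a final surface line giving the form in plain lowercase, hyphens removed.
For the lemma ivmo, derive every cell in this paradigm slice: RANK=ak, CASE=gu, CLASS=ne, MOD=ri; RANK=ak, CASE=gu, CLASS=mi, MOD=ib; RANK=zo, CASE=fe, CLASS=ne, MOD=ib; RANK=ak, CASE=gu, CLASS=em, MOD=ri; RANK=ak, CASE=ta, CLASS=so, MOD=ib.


cell RANK=ak, CASE=gu, CLASS=ne, MOD=ri:
underlying: rl-ivmo-mu-kuz-r
1. b -> p, d -> t, g -> k, v -> f, z -> s / _ #: no change
2. 0 -> e / C _ C: inserts after position(s) 1, 4, 11: relivemomukuzer
surface: relivemomukuzer

cell RANK=ak, CASE=gu, CLASS=mi, MOD=ib:
underlying: rl-ivmo-mu-sr-iv
1. b -> p, d -> t, g -> k, v -> f, z -> s / _ #: fires at position(s) 12: rlivmomusrif
2. 0 -> e / C _ C: inserts after position(s) 1, 4, 9: relivemomuserif
surface: relivemomuserif

cell RANK=zo, CASE=fe, CLASS=ne, MOD=ib:
underlying: vok-ivmo-a-kuz-iv
1. b -> p, d -> t, g -> k, v -> f, z -> s / _ #: fires at position(s) 13: vokivmoakuzif
2. 0 -> e / C _ C: inserts after position(s) 5: vokivemoakuzif
surface: vokivemoakuzif

cell RANK=ak, CASE=gu, CLASS=em, MOD=ri:
underlying: rl-ivmo-mu-pi-r
1. b -> p, d -> t, g -> k, v -> f, z -> s / _ #: no change
2. 0 -> e / C _ C: inserts after position(s) 1, 4: relivemomupir
surface: relivemomupir

cell RANK=ak, CASE=ta, CLASS=so, MOD=ib:
underlying: rl-ivmo-se-g-iv
1. b -> p, d -> t, g -> k, v -> f, z -> s / _ #: fires at position(s) 11: rlivmosegif
2. 0 -> e / C _ C: inserts after position(s) 1, 4: relivemosegif
surface: relivemosegif


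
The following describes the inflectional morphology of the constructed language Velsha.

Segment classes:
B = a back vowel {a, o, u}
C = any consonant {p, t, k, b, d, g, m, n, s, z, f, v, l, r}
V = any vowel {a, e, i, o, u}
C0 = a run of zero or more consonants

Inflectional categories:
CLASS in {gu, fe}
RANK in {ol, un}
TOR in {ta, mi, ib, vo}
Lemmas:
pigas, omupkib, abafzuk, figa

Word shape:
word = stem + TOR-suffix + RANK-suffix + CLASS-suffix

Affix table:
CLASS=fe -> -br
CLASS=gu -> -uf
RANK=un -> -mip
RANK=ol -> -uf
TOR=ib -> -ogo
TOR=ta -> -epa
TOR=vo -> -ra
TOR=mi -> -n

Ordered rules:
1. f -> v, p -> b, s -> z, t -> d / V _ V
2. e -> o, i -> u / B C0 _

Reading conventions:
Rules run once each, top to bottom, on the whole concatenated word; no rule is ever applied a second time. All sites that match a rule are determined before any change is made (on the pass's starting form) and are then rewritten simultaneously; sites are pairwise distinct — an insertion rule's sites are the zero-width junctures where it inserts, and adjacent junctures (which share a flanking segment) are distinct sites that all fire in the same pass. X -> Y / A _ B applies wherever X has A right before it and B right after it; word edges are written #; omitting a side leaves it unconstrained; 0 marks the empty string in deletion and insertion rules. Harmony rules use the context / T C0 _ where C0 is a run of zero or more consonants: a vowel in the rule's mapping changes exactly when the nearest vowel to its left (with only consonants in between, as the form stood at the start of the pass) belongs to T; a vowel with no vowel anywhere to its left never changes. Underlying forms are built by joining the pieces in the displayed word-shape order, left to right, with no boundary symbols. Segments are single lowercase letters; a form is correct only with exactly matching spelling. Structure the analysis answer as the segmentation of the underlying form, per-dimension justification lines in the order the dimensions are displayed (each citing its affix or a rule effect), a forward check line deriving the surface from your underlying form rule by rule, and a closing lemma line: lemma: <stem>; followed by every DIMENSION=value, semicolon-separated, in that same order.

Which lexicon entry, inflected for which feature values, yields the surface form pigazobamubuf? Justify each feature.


underlying: pigas-epa-mip-uf
CLASS=gu - signalled by the affix -uf
RANK=un - signalled by the affix -mip
TOR=ta - signalled by the affix -epa
check: pigasepamipuf -> pigazebamibuf -> pigazobamubuf
lemma: pigas; CLASS=gu; RANK=un; TOR=ta


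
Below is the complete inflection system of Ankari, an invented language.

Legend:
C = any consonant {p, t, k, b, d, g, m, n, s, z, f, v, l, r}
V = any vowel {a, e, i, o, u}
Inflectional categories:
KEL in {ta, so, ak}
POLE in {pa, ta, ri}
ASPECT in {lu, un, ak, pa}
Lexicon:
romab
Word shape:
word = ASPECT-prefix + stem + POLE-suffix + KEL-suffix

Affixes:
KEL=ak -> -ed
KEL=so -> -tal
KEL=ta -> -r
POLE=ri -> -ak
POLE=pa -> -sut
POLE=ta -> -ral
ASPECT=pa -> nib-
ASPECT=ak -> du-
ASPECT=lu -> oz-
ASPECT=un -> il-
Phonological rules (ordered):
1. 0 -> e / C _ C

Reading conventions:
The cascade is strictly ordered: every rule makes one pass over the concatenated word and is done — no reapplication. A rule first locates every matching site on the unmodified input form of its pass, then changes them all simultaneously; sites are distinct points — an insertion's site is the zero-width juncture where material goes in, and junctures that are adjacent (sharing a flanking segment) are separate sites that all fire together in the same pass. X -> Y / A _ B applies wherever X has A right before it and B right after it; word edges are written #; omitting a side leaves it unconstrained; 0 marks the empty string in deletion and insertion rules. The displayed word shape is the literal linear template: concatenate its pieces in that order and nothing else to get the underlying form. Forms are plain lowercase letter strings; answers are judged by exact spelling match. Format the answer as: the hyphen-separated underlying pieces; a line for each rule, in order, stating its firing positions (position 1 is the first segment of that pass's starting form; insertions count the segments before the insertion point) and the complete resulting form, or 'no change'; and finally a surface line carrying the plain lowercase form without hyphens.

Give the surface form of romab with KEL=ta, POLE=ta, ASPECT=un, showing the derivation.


underlying: il-romab-ral-r
1. 0 -> e / C _ C: inserts after position(s) 2, 7, 10: ileromaberaler
surface: ileromaberaler


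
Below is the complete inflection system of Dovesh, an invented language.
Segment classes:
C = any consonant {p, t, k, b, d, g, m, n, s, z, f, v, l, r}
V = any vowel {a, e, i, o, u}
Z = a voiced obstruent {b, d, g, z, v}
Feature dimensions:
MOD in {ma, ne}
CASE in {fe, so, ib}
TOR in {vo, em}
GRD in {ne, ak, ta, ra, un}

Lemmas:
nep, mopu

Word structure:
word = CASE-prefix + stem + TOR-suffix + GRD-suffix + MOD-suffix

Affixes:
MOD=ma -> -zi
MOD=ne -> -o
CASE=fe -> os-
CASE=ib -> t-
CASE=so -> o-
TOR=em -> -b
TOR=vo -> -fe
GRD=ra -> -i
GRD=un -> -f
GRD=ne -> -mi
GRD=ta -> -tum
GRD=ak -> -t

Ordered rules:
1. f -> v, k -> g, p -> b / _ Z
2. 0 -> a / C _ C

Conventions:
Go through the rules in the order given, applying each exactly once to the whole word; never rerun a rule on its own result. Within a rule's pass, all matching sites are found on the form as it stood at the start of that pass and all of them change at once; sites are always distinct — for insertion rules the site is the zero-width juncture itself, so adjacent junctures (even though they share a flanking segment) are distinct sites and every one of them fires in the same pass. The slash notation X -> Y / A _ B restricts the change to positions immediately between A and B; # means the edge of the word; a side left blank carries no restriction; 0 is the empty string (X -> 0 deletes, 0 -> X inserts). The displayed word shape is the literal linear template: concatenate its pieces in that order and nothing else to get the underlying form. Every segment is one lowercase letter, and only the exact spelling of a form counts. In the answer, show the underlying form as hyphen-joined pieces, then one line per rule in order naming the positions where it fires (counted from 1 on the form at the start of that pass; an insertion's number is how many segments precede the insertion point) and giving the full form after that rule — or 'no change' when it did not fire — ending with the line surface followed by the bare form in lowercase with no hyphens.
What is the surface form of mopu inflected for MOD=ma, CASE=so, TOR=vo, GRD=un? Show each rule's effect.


underlying: o-mopu-fe-f-zi
1. f -> v, k -> g, p -> b / _ Z: fires at position(s) 8: omopufevzi
2. 0 -> a / C _ C: inserts after position(s) 8: omopufevazi
surface: omopufevazi


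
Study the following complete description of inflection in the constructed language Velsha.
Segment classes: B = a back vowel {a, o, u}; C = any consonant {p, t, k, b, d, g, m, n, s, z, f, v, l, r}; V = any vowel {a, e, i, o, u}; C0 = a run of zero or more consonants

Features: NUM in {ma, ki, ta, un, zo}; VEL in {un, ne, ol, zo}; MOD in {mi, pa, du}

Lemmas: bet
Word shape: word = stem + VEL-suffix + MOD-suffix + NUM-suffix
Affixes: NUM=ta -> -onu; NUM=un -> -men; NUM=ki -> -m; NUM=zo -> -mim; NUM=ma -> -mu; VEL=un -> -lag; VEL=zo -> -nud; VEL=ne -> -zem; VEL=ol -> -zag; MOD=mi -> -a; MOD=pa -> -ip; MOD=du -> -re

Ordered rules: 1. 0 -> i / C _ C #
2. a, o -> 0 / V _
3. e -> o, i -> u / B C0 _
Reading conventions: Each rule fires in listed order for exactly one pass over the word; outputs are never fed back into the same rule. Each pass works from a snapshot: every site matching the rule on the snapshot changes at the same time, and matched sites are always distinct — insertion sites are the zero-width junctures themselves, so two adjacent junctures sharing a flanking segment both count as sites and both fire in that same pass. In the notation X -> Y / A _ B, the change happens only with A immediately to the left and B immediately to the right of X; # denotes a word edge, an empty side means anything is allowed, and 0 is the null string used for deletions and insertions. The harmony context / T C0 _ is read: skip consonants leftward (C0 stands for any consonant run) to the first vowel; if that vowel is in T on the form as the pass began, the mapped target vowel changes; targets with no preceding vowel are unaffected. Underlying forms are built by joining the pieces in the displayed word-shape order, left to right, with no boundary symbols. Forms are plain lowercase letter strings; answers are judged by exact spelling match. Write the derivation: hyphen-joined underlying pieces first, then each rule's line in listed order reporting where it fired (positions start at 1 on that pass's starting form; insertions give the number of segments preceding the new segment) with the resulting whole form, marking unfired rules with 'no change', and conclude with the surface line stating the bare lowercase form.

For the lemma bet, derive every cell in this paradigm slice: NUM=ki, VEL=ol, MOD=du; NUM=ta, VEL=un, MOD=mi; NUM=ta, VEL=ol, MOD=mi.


cell NUM=ki, VEL=ol, MOD=du:
underlying: bet-zag-re-m
1. 0 -> i / C _ C #: no change
2. a, o -> 0 / V _: no change
3. e -> o, i -> u / B C0 _: fires at position(s) 8: betzagrom
surface: betzagrom

cell NUM=ta, VEL=un, MOD=mi:
underlying: bet-lag-a-onu
1. 0 -> i / C _ C #: no change
2. a, o -> 0 / V _: fires at position(s) 8: betlaganu
3. e -> o, i -> u / B C0 _: no change
surface: betlaganu

cell NUM=ta, VEL=ol, MOD=mi:
underlying: bet-zag-a-onu
1. 0 -> i / C _ C #: no change
2. a, o -> 0 / V _: fires at position(s) 8: betzaganu
3. e -> o, i -> u / B C0 _: no change
surface: betzaganu


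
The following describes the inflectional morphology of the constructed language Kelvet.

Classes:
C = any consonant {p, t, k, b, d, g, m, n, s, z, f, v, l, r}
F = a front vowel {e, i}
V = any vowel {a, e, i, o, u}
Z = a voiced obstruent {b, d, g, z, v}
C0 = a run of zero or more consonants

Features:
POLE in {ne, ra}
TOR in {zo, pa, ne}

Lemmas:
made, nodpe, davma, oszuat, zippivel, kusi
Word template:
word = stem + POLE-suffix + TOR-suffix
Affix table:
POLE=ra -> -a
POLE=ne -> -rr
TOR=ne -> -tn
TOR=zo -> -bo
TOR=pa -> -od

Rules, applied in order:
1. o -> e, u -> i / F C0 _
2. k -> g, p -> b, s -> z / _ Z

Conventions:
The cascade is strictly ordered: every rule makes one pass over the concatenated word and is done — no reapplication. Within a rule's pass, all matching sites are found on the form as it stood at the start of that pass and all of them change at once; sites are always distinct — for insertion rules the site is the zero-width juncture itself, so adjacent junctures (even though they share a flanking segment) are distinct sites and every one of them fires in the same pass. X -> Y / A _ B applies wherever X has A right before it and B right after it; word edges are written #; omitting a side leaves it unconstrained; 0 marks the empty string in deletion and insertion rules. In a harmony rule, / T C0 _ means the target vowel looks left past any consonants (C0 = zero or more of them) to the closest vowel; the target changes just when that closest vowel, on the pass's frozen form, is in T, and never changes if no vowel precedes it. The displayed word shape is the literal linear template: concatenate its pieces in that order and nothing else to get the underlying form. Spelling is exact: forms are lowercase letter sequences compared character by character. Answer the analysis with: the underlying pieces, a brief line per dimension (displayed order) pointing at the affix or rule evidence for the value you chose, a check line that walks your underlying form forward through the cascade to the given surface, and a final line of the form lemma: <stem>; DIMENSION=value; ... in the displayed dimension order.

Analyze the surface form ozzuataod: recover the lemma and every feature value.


underlying: oszuat-a-od
POLE=ra - signalled by the affix -a
TOR=pa - signalled by the affix -od
check: oszuataod -> oszuataod -> ozzuataod
lemma: oszuat; POLE=ra; TOR=pa


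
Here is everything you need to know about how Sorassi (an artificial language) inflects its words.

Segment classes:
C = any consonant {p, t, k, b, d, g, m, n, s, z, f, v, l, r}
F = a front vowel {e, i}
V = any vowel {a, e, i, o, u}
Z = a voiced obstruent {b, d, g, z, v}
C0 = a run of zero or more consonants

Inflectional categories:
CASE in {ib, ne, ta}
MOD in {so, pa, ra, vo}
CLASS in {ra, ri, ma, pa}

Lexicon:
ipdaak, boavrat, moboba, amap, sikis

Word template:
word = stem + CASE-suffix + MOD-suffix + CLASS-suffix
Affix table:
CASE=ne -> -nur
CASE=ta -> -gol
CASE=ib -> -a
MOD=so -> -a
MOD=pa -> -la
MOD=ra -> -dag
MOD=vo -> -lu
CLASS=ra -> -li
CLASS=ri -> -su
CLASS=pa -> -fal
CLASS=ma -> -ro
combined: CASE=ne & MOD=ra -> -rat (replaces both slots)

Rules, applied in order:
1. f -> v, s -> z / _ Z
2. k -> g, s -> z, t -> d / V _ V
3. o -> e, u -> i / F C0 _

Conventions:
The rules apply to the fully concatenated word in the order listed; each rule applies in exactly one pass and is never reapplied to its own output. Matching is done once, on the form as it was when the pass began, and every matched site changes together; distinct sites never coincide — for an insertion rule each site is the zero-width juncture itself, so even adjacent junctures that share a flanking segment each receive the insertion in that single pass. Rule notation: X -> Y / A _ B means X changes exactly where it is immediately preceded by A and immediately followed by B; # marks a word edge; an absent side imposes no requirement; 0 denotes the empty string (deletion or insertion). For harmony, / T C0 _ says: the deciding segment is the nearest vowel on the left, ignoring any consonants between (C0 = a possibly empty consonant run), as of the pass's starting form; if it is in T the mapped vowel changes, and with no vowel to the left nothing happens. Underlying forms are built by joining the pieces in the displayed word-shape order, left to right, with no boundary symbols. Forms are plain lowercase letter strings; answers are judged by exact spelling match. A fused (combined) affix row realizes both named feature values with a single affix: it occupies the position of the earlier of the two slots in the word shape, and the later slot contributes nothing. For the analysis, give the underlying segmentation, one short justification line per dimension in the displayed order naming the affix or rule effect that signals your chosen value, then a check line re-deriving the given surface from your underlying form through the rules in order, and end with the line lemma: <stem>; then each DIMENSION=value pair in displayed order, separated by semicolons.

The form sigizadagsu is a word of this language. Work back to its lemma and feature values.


underlying: sikis-a-dag-su
CASE=ib - signalled by the affix -a
MOD=ra - signalled by the affix -dag
CLASS=ri - signalled by the affix -su
check: sikisadagsu -> sikisadagsu -> sigizadagsu -> sigizadagsu
lemma: sikis; CASE=ib; MOD=ra; CLASS=ri


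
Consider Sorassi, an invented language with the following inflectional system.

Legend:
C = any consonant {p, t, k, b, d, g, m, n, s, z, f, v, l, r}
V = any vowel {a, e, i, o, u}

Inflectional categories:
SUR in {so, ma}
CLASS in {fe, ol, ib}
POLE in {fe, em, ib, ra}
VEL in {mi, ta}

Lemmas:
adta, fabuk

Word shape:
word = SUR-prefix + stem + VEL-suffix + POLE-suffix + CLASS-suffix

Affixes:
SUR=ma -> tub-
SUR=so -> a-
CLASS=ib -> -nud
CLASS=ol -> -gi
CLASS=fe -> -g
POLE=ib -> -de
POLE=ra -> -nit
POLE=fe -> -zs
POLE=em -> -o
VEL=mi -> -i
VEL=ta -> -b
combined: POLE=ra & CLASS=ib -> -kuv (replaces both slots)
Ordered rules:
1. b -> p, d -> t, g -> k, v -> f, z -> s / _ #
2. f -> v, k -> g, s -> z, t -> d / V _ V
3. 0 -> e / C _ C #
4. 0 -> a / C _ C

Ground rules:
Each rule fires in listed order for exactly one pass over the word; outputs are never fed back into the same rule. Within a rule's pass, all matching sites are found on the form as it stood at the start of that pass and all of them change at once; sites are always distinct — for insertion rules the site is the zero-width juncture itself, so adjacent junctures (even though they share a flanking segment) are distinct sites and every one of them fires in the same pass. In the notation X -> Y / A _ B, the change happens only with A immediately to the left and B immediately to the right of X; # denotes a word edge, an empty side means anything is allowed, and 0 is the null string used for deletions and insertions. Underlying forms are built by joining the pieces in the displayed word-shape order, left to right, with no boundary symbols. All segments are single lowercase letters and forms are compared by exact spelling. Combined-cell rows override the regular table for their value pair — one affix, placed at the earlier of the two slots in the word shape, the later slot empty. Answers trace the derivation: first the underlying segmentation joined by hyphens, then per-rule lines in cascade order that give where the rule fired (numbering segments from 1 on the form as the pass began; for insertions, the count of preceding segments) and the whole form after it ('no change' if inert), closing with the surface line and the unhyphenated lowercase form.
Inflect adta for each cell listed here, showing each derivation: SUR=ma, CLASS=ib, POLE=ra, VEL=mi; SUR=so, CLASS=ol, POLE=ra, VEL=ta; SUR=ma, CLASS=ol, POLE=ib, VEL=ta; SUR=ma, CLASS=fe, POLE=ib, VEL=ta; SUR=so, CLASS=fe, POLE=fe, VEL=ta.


cell SUR=ma, CLASS=ib, POLE=ra, VEL=mi:
underlying: tub-adta-i-kuv
1. b -> p, d -> t, g -> k, v -> f, z -> s / _ #: fires at position(s) 11: tubadtaikuf
2. f -> v, k -> g, s -> z, t -> d / V _ V: fires at position(s) 9: tubadtaiguf
3. 0 -> e / C _ C #: no change
4. 0 -> a / C _ C: inserts after position(s) 5: tubadataiguf
surface: tubadataiguf

cell SUR=so, CLASS=ol, POLE=ra, VEL=ta:
underlying: a-adta-b-nit-gi
1. b -> p, d -> t, g -> k, v -> f, z -> s / _ #: no change
2. f -> v, k -> g, s -> z, t -> d / V _ V: no change
3. 0 -> e / C _ C #: no change
4. 0 -> a / C _ C: inserts after position(s) 3, 6, 9: aadatabanitagi
surface: aadatabanitagi

cell SUR=ma, CLASS=ol, POLE=ib, VEL=ta:
underlying: tub-adta-b-de-gi
1. b -> p, d -> t, g -> k, v -> f, z -> s / _ #: no change
2. f -> v, k -> g, s -> z, t -> d / V _ V: no change
3. 0 -> e / C _ C #: no change
4. 0 -> a / C _ C: inserts after position(s) 5, 8: tubadatabadegi
surface: tubadatabadegi

cell SUR=ma, CLASS=fe, POLE=ib, VEL=ta:
underlying: tub-adta-b-de-g
1. b -> p, d -> t, g -> k, v -> f, z -> s / _ #: fires at position(s) 11: tubadtabdek
2. f -> v, k -> g, s -> z, t -> d / V _ V: no change
3. 0 -> e / C _ C #: no change
4. 0 -> a / C _ C: inserts after position(s) 5, 8: tubadatabadek
surface: tubadatabadek

cell SUR=so, CLASS=fe, POLE=fe, VEL=ta:
underlying: a-adta-b-zs-g
1. b -> p, d -> t, g -> k, v -> f, z -> s / _ #: fires at position(s) 9: aadtabzsk
2. f -> v, k -> g, s -> z, t -> d / V _ V: no change
3. 0 -> e / C _ C #: inserts after position(s) 8: aadtabzsek
4. 0 -> a / C _ C: inserts after position(s) 3, 6, 7: aadatabazasek
surface: aadatabazasek


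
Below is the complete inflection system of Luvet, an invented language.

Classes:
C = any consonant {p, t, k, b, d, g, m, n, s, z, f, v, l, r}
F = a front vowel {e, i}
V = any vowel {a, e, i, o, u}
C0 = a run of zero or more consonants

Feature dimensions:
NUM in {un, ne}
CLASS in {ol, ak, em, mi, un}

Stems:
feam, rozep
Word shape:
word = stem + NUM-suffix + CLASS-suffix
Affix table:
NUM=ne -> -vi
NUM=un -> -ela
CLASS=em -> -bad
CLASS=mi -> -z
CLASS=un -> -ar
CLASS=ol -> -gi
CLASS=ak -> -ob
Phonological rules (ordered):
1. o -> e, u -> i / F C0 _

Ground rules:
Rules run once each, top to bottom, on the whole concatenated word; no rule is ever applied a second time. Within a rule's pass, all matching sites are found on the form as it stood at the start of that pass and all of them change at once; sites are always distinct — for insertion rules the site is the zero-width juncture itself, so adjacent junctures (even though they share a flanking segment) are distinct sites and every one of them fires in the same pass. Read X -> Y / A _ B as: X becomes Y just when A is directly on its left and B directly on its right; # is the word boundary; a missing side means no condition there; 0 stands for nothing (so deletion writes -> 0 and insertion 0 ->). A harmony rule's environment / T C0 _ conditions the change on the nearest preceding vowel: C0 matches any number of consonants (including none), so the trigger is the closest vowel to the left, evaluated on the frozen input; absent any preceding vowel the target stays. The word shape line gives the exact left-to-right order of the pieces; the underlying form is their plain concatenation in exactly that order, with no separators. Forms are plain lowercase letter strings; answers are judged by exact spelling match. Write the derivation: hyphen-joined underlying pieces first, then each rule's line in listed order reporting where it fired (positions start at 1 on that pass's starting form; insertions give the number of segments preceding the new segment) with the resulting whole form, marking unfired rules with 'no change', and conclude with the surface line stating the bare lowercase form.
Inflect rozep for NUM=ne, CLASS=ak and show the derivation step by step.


underlying: rozep-vi-ob
1. o -> e, u -> i / F C0 _: fires at position(s) 8: rozepvieb
surface: rozepvieb


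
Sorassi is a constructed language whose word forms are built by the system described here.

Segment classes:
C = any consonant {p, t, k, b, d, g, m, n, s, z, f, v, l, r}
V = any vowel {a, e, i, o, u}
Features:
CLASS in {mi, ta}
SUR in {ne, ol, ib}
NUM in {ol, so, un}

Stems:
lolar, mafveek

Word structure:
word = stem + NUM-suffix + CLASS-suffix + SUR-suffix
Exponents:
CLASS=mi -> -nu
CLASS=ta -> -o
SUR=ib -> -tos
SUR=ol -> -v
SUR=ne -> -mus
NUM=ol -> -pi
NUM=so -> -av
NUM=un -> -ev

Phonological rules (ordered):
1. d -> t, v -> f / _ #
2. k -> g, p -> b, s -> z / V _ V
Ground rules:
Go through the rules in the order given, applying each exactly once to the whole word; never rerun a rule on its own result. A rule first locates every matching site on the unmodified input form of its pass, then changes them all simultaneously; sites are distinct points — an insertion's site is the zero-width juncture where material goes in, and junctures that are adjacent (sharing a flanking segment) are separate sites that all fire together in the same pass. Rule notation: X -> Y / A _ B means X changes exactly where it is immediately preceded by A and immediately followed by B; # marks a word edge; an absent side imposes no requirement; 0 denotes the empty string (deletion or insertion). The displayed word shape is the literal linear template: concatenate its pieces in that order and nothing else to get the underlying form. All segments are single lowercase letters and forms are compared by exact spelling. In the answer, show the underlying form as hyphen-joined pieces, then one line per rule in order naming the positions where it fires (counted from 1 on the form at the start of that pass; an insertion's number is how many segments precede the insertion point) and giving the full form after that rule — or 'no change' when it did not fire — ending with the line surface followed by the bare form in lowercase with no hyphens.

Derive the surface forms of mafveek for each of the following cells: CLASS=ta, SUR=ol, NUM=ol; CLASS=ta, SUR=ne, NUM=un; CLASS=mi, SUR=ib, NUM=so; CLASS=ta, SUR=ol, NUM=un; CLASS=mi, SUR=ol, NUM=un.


cell CLASS=ta, SUR=ol, NUM=ol:
underlying: mafveek-pi-o-v
1. d -> t, v -> f / _ #: fires at position(s) 11: mafveekpiof
2. k -> g, p -> b, s -> z / V _ V: no change
surface: mafveekpiof

cell CLASS=ta, SUR=ne, NUM=un:
underlying: mafveek-ev-o-mus
1. d -> t, v -> f / _ #: no change
2. k -> g, p -> b, s -> z / V _ V: fires at position(s) 7: mafveegevomus
surface: mafveegevomus

cell CLASS=mi, SUR=ib, NUM=so:
underlying: mafveek-av-nu-tos
1. d -> t, v -> f / _ #: no change
2. k -> g, p -> b, s -> z / V _ V: fires at position(s) 7: mafveegavnutos
surface: mafveegavnutos

cell CLASS=ta, SUR=ol, NUM=un:
underlying: mafveek-ev-o-v
1. d -> t, v -> f / _ #: fires at position(s) 11: mafveekevof
2. k -> g, p -> b, s -> z / V _ V: fires at position(s) 7: mafveegevof
surface: mafveegevof

cell CLASS=mi, SUR=ol, NUM=un:
underlying: mafveek-ev-nu-v
1. d -> t, v -> f / _ #: fires at position(s) 12: mafveekevnuf
2. k -> g, p -> b, s -> z / V _ V: fires at position(s) 7: mafveegevnuf
surface: mafveegevnuf


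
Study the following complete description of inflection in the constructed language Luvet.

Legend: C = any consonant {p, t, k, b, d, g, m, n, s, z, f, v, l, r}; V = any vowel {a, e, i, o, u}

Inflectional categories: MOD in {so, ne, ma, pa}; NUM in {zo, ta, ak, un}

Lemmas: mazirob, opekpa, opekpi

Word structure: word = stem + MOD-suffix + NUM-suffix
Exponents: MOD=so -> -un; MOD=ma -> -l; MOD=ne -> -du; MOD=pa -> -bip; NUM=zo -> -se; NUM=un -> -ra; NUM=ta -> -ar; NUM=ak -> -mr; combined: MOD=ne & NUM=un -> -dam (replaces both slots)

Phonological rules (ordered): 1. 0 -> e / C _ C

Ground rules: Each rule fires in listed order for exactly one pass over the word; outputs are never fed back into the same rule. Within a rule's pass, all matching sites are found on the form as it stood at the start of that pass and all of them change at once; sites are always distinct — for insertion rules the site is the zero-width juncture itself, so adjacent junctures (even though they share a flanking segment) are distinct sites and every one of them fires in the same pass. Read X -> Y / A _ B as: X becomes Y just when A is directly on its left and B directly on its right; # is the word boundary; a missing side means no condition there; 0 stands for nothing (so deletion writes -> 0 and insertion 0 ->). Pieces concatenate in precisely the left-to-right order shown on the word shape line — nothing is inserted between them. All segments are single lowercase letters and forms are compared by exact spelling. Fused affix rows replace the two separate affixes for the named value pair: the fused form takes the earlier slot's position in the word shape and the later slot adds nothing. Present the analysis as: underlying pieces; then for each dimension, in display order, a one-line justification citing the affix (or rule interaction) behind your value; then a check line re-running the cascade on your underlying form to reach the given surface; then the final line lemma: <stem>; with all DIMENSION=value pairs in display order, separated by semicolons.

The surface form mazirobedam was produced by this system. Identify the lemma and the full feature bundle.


underlying: mazirob-dam
MOD=ne - signalled by the combined affix row
NUM=un - signalled by the combined affix row
check: mazirobdam -> mazirobedam
lemma: mazirob; MOD=ne; NUM=un


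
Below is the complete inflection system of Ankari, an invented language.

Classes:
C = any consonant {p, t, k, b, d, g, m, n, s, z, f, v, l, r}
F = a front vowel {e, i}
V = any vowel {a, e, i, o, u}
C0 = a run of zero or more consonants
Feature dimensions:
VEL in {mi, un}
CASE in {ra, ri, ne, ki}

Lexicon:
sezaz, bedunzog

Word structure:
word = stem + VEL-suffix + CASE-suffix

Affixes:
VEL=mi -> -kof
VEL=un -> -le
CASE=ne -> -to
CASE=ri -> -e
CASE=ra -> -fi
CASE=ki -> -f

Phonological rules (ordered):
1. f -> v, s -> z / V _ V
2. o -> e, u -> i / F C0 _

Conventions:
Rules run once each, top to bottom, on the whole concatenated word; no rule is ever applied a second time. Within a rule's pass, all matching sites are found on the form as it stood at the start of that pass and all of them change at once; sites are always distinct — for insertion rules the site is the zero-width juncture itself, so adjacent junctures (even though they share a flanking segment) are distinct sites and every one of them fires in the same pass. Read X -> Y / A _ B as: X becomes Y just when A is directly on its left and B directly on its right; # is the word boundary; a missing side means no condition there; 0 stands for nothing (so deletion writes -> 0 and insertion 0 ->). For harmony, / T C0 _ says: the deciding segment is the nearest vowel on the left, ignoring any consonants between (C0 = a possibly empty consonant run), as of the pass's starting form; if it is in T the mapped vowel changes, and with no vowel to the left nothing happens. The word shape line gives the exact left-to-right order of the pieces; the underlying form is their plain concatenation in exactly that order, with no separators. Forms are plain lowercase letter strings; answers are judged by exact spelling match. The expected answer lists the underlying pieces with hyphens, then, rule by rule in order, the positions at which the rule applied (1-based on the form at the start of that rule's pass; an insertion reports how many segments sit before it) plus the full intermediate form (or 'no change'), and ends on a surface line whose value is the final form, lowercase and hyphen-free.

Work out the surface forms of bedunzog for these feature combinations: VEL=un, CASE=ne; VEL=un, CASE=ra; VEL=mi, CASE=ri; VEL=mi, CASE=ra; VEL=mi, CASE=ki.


cell VEL=un, CASE=ne:
underlying: bedunzog-le-to
1. f -> v, s -> z / V _ V: no change
2. o -> e, u -> i / F C0 _: fires at position(s) 4, 12: bedinzoglete
surface: bedinzoglete

cell VEL=un, CASE=ra:
underlying: bedunzog-le-fi
1. f -> v, s -> z / V _ V: fires at position(s) 11: bedunzoglevi
2. o -> e, u -> i / F C0 _: fires at position(s) 4: bedinzoglevi
surface: bedinzoglevi

cell VEL=mi, CASE=ri:
underlying: bedunzog-kof-e
1. f -> v, s -> z / V _ V: fires at position(s) 11: bedunzogkove
2. o -> e, u -> i / F C0 _: fires at position(s) 4: bedinzogkove
surface: bedinzogkove

cell VEL=mi, CASE=ra:
underlying: bedunzog-kof-fi
1. f -> v, s -> z / V _ V: no change
2. o -> e, u -> i / F C0 _: fires at position(s) 4: bedinzogkoffi
surface: bedinzogkoffi

cell VEL=mi, CASE=ki:
underlying: bedunzog-kof-f
1. f -> v, s -> z / V _ V: no change
2. o -> e, u -> i / F C0 _: fires at position(s) 4: bedinzogkoff
surface: bedinzogkoff


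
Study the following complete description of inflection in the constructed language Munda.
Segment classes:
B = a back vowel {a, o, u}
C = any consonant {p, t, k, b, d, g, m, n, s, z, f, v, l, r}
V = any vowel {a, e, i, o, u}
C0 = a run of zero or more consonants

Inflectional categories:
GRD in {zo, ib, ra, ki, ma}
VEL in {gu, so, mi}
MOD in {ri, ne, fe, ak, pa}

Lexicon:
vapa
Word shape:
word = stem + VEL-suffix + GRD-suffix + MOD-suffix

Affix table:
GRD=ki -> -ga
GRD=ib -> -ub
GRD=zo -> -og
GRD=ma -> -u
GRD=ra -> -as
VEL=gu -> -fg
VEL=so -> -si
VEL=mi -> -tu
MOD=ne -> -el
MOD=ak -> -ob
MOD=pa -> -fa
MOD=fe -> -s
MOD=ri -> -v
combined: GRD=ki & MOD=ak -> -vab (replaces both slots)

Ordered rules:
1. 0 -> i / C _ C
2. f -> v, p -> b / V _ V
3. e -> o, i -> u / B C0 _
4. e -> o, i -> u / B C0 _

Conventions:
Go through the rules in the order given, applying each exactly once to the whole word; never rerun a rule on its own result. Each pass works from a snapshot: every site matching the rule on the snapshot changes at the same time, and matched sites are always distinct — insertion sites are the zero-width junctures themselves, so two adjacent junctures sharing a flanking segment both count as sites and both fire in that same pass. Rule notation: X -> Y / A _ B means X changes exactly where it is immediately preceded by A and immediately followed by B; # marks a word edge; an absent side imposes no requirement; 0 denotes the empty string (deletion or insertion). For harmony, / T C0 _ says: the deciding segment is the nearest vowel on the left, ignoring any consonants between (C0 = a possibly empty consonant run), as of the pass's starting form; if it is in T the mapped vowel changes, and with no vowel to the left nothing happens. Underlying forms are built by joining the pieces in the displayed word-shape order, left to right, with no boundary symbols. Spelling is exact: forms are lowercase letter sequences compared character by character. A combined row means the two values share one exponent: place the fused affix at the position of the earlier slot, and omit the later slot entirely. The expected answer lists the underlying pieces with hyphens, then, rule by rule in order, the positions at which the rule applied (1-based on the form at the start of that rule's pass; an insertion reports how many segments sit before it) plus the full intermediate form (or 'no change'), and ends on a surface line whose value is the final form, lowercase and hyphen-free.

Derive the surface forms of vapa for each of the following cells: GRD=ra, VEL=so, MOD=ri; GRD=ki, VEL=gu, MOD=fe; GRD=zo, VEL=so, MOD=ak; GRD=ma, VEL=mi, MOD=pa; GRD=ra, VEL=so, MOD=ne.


cell GRD=ra, VEL=so, MOD=ri:
underlying: vapa-si-as-v
1. 0 -> i / C _ C: inserts after position(s) 8: vapasiasiv
2. f -> v, p -> b / V _ V: fires at position(s) 3: vabasiasiv
3. e -> o, i -> u / B C0 _: fires at position(s) 6, 9: vabasuasuv
4. e -> o, i -> u / B C0 _: no change
surface: vabasuasuv

cell GRD=ki, VEL=gu, MOD=fe:
underlying: vapa-fg-ga-s
1. 0 -> i / C _ C: inserts after position(s) 5, 6: vapafigigas
2. f -> v, p -> b / V _ V: fires at position(s) 3, 5: vabavigigas
3. e -> o, i -> u / B C0 _: fires at position(s) 6: vabavugigas
4. e -> o, i -> u / B C0 _: fires at position(s) 8: vabavugugas
surface: vabavugugas

cell GRD=zo, VEL=so, MOD=ak:
underlying: vapa-si-og-ob
1. 0 -> i / C _ C: no change
2. f -> v, p -> b / V _ V: fires at position(s) 3: vabasiogob
3. e -> o, i -> u / B C0 _: fires at position(s) 6: vabasuogob
4. e -> o, i -> u / B C0 _: no change
surface: vabasuogob

cell GRD=ma, VEL=mi, MOD=pa:
underlying: vapa-tu-u-fa
1. 0 -> i / C _ C: no change
2. f -> v, p -> b / V _ V: fires at position(s) 3, 8: vabatuuva
3. e -> o, i -> u / B C0 _: no change
4. e -> o, i -> u / B C0 _: no change
surface: vabatuuva

cell GRD=ra, VEL=so, MOD=ne:
underlying: vapa-si-as-el
1. 0 -> i / C _ C: no change
2. f -> v, p -> b / V _ V: fires at position(s) 3: vabasiasel
3. e -> o, i -> u / B C0 _: fires at position(s) 6, 9: vabasuasol
4. e -> o, i -> u / B C0 _: no change
surface: vabasuasol


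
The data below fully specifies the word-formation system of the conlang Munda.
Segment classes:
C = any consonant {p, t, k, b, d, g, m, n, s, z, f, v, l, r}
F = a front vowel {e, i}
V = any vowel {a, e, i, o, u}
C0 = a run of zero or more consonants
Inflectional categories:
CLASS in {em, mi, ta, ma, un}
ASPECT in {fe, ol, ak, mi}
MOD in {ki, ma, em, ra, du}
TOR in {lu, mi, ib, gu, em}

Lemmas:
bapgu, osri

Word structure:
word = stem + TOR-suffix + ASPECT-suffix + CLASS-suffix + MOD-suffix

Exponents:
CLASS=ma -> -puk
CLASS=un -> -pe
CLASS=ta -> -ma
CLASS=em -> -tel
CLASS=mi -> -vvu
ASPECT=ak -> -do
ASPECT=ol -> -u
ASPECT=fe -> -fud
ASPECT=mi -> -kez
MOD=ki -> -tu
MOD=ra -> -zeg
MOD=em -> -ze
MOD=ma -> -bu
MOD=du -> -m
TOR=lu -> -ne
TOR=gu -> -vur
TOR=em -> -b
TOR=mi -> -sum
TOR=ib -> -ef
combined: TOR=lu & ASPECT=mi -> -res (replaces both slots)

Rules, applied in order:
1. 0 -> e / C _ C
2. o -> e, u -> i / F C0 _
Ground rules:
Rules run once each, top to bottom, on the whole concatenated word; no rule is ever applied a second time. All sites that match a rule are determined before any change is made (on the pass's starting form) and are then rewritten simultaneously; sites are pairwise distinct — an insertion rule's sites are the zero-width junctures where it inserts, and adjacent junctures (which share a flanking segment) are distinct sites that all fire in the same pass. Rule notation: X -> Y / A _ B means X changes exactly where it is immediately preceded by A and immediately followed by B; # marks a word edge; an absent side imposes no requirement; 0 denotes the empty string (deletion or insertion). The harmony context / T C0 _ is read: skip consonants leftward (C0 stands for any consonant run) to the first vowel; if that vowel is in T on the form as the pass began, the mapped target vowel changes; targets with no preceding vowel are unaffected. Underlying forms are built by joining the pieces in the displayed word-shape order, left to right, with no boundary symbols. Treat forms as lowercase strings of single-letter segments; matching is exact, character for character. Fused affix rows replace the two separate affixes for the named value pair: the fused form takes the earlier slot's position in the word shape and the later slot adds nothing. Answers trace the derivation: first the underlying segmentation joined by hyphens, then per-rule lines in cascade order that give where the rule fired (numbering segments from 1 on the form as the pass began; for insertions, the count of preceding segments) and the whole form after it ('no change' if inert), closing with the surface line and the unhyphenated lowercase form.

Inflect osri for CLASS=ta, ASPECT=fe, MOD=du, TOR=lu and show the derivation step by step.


underlying: osri-ne-fud-ma-m
1. 0 -> e / C _ C: inserts after position(s) 2, 9: oserinefudemam
2. o -> e, u -> i / F C0 _: fires at position(s) 9: oserinefidemam
surface: oserinefidemam
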